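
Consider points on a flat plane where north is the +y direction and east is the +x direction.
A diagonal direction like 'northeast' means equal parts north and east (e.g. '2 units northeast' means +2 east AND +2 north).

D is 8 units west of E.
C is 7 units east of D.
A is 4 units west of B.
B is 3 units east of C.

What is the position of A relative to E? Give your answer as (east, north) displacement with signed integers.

Place E at the origin (east=0, north=0).
  D is 8 units west of E: delta (east=-8, north=+0); D at (east=-8, north=0).
  C is 7 units east of D: delta (east=+7, north=+0); C at (east=-1, north=0).
  B is 3 units east of C: delta (east=+3, north=+0); B at (east=2, north=0).
  A is 4 units west of B: delta (east=-4, north=+0); A at (east=-2, north=0).
Therefore A relative to E: (east=-2, north=0).

Answer: A is at (east=-2, north=0) relative to E.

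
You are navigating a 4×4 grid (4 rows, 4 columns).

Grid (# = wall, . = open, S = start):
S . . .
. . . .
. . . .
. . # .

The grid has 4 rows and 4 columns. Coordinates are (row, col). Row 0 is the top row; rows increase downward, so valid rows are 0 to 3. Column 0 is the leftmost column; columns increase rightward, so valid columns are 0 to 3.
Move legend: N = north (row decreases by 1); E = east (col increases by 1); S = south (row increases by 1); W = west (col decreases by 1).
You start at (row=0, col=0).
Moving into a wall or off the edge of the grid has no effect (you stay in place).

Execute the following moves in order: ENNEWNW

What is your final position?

Start: (row=0, col=0)
  E (east): (row=0, col=0) -> (row=0, col=1)
  N (north): blocked, stay at (row=0, col=1)
  N (north): blocked, stay at (row=0, col=1)
  E (east): (row=0, col=1) -> (row=0, col=2)
  W (west): (row=0, col=2) -> (row=0, col=1)
  N (north): blocked, stay at (row=0, col=1)
  W (west): (row=0, col=1) -> (row=0, col=0)
Final: (row=0, col=0)

Answer: Final position: (row=0, col=0)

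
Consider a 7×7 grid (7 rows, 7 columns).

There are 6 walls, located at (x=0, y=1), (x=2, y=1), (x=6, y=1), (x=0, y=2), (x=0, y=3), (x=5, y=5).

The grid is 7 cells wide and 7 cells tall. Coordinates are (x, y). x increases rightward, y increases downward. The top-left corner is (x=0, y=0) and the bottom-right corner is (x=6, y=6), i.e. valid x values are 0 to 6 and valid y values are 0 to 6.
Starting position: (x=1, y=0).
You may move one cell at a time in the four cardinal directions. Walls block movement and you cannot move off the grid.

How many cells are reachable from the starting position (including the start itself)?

BFS flood-fill from (x=1, y=0):
  Distance 0: (x=1, y=0)
  Distance 1: (x=0, y=0), (x=2, y=0), (x=1, y=1)
  Distance 2: (x=3, y=0), (x=1, y=2)
  Distance 3: (x=4, y=0), (x=3, y=1), (x=2, y=2), (x=1, y=3)
  Distance 4: (x=5, y=0), (x=4, y=1), (x=3, y=2), (x=2, y=3), (x=1, y=4)
  Distance 5: (x=6, y=0), (x=5, y=1), (x=4, y=2), (x=3, y=3), (x=0, y=4), (x=2, y=4), (x=1, y=5)
  Distance 6: (x=5, y=2), (x=4, y=3), (x=3, y=4), (x=0, y=5), (x=2, y=5), (x=1, y=6)
  Distance 7: (x=6, y=2), (x=5, y=3), (x=4, y=4), (x=3, y=5), (x=0, y=6), (x=2, y=6)
  Distance 8: (x=6, y=3), (x=5, y=4), (x=4, y=5), (x=3, y=6)
  Distance 9: (x=6, y=4), (x=4, y=6)
  Distance 10: (x=6, y=5), (x=5, y=6)
  Distance 11: (x=6, y=6)
Total reachable: 43 (grid has 43 open cells total)

Answer: Reachable cells: 43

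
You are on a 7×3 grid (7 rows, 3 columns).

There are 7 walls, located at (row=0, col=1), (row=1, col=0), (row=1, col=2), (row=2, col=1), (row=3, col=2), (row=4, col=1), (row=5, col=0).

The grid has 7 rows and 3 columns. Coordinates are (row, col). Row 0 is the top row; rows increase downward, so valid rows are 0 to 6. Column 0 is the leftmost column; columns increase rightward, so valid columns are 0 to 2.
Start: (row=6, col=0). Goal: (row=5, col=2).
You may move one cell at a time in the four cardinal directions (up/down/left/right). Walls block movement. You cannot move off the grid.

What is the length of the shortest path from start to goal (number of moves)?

Answer: Shortest path length: 3

Derivation:
BFS from (row=6, col=0) until reaching (row=5, col=2):
  Distance 0: (row=6, col=0)
  Distance 1: (row=6, col=1)
  Distance 2: (row=5, col=1), (row=6, col=2)
  Distance 3: (row=5, col=2)  <- goal reached here
One shortest path (3 moves): (row=6, col=0) -> (row=6, col=1) -> (row=6, col=2) -> (row=5, col=2)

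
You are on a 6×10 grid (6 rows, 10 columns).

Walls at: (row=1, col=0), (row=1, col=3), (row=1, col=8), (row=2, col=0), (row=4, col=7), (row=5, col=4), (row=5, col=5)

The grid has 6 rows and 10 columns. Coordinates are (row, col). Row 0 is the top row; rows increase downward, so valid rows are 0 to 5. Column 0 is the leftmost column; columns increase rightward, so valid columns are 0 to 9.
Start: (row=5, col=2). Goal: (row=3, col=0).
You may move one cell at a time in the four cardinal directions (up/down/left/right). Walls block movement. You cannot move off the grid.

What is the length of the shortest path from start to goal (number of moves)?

Answer: Shortest path length: 4

Derivation:
BFS from (row=5, col=2) until reaching (row=3, col=0):
  Distance 0: (row=5, col=2)
  Distance 1: (row=4, col=2), (row=5, col=1), (row=5, col=3)
  Distance 2: (row=3, col=2), (row=4, col=1), (row=4, col=3), (row=5, col=0)
  Distance 3: (row=2, col=2), (row=3, col=1), (row=3, col=3), (row=4, col=0), (row=4, col=4)
  Distance 4: (row=1, col=2), (row=2, col=1), (row=2, col=3), (row=3, col=0), (row=3, col=4), (row=4, col=5)  <- goal reached here
One shortest path (4 moves): (row=5, col=2) -> (row=5, col=1) -> (row=5, col=0) -> (row=4, col=0) -> (row=3, col=0)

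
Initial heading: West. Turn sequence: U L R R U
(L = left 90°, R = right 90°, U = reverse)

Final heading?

Answer: Final heading: North

Derivation:
Start: West
  U (U-turn (180°)) -> East
  L (left (90° counter-clockwise)) -> North
  R (right (90° clockwise)) -> East
  R (right (90° clockwise)) -> South
  U (U-turn (180°)) -> North
Final: North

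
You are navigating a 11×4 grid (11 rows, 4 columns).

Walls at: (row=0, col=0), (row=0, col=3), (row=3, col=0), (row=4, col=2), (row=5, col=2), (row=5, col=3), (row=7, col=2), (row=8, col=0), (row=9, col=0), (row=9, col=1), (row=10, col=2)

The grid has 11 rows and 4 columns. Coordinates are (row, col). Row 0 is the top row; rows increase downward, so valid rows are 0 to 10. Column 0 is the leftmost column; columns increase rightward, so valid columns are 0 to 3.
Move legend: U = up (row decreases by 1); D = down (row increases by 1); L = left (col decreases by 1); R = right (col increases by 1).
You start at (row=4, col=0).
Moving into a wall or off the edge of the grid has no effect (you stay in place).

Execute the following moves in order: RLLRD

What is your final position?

Answer: Final position: (row=5, col=1)

Derivation:
Start: (row=4, col=0)
  R (right): (row=4, col=0) -> (row=4, col=1)
  L (left): (row=4, col=1) -> (row=4, col=0)
  L (left): blocked, stay at (row=4, col=0)
  R (right): (row=4, col=0) -> (row=4, col=1)
  D (down): (row=4, col=1) -> (row=5, col=1)
Final: (row=5, col=1)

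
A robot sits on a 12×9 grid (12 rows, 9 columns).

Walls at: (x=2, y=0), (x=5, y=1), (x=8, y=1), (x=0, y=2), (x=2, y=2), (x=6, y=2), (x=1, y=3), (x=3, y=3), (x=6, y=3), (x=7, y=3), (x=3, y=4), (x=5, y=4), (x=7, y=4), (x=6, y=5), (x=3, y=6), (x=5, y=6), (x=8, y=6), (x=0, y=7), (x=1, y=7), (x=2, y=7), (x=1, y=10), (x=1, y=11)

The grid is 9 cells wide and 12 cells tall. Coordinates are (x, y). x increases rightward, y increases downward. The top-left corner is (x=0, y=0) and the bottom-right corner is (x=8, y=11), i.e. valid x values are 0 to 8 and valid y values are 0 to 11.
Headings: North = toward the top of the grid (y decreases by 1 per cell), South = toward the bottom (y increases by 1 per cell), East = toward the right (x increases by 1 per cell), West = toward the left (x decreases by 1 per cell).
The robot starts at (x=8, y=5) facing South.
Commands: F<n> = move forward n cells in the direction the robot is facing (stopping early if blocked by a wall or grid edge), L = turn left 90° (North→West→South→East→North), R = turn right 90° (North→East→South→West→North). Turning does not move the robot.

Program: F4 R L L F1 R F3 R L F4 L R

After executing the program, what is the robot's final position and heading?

Start: (x=8, y=5), facing South
  F4: move forward 0/4 (blocked), now at (x=8, y=5)
  R: turn right, now facing West
  L: turn left, now facing South
  L: turn left, now facing East
  F1: move forward 0/1 (blocked), now at (x=8, y=5)
  R: turn right, now facing South
  F3: move forward 0/3 (blocked), now at (x=8, y=5)
  R: turn right, now facing West
  L: turn left, now facing South
  F4: move forward 0/4 (blocked), now at (x=8, y=5)
  L: turn left, now facing East
  R: turn right, now facing South
Final: (x=8, y=5), facing South

Answer: Final position: (x=8, y=5), facing South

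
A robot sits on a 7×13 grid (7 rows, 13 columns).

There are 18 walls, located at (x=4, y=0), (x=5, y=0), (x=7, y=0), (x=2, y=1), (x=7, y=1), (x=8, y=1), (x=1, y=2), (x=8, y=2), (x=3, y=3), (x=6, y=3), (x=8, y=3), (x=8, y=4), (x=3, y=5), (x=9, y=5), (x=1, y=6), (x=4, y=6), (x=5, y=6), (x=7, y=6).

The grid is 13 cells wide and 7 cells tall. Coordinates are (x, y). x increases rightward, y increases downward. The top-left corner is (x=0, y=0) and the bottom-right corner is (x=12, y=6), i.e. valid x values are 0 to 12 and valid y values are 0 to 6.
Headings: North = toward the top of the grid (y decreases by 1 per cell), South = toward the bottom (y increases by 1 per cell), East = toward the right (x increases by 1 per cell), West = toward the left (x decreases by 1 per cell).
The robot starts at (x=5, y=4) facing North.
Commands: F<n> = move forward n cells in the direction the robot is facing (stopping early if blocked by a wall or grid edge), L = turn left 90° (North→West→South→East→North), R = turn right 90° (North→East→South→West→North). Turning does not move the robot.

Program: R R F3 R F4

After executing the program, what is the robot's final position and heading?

Start: (x=5, y=4), facing North
  R: turn right, now facing East
  R: turn right, now facing South
  F3: move forward 1/3 (blocked), now at (x=5, y=5)
  R: turn right, now facing West
  F4: move forward 1/4 (blocked), now at (x=4, y=5)
Final: (x=4, y=5), facing West

Answer: Final position: (x=4, y=5), facing West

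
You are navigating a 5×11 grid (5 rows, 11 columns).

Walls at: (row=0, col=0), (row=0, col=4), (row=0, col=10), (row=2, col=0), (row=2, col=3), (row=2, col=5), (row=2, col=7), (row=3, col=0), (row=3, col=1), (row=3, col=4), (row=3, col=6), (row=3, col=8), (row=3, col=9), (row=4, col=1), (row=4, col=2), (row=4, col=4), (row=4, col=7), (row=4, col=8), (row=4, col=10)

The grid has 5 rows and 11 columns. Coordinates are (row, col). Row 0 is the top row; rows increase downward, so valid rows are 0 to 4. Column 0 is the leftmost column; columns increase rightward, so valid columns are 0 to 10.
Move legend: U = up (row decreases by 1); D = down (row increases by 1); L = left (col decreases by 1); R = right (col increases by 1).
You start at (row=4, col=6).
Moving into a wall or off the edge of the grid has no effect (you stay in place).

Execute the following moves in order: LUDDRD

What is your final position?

Answer: Final position: (row=4, col=6)

Derivation:
Start: (row=4, col=6)
  L (left): (row=4, col=6) -> (row=4, col=5)
  U (up): (row=4, col=5) -> (row=3, col=5)
  D (down): (row=3, col=5) -> (row=4, col=5)
  D (down): blocked, stay at (row=4, col=5)
  R (right): (row=4, col=5) -> (row=4, col=6)
  D (down): blocked, stay at (row=4, col=6)
Final: (row=4, col=6)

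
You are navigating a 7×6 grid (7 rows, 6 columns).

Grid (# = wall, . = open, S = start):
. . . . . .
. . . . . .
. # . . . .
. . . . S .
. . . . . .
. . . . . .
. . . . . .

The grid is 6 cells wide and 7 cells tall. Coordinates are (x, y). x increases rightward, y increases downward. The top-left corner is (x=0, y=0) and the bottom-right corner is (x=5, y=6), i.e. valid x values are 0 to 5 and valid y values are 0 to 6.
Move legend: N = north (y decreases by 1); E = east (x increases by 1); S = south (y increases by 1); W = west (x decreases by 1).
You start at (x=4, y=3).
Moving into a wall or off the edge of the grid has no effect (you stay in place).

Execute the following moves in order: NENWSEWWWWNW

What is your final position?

Start: (x=4, y=3)
  N (north): (x=4, y=3) -> (x=4, y=2)
  E (east): (x=4, y=2) -> (x=5, y=2)
  N (north): (x=5, y=2) -> (x=5, y=1)
  W (west): (x=5, y=1) -> (x=4, y=1)
  S (south): (x=4, y=1) -> (x=4, y=2)
  E (east): (x=4, y=2) -> (x=5, y=2)
  W (west): (x=5, y=2) -> (x=4, y=2)
  W (west): (x=4, y=2) -> (x=3, y=2)
  W (west): (x=3, y=2) -> (x=2, y=2)
  W (west): blocked, stay at (x=2, y=2)
  N (north): (x=2, y=2) -> (x=2, y=1)
  W (west): (x=2, y=1) -> (x=1, y=1)
Final: (x=1, y=1)

Answer: Final position: (x=1, y=1)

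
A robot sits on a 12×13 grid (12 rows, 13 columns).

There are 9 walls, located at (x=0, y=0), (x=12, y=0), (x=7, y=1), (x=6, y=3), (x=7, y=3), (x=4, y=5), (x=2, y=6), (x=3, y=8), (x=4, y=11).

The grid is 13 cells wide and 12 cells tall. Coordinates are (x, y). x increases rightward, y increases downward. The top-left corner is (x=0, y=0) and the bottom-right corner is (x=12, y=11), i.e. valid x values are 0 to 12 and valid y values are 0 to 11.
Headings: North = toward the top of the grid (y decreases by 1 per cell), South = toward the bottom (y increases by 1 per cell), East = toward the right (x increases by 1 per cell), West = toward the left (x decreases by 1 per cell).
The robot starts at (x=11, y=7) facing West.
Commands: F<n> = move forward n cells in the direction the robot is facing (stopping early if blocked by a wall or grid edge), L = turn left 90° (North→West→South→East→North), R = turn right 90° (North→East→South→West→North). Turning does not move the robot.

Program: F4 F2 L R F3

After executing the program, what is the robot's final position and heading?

Answer: Final position: (x=2, y=7), facing West

Derivation:
Start: (x=11, y=7), facing West
  F4: move forward 4, now at (x=7, y=7)
  F2: move forward 2, now at (x=5, y=7)
  L: turn left, now facing South
  R: turn right, now facing West
  F3: move forward 3, now at (x=2, y=7)
Final: (x=2, y=7), facing West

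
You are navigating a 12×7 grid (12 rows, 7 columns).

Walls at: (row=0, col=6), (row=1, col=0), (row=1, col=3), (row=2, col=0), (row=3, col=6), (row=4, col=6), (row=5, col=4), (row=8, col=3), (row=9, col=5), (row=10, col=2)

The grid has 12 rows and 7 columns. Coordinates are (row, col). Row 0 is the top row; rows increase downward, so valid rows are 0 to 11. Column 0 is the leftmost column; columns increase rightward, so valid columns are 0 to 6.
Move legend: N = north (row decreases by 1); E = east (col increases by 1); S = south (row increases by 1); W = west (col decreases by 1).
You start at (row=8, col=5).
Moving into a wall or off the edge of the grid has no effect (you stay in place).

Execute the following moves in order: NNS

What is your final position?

Answer: Final position: (row=7, col=5)

Derivation:
Start: (row=8, col=5)
  N (north): (row=8, col=5) -> (row=7, col=5)
  N (north): (row=7, col=5) -> (row=6, col=5)
  S (south): (row=6, col=5) -> (row=7, col=5)
Final: (row=7, col=5)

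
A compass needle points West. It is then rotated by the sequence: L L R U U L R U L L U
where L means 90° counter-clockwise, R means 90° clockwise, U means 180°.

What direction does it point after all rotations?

Start: West
  L (left (90° counter-clockwise)) -> South
  L (left (90° counter-clockwise)) -> East
  R (right (90° clockwise)) -> South
  U (U-turn (180°)) -> North
  U (U-turn (180°)) -> South
  L (left (90° counter-clockwise)) -> East
  R (right (90° clockwise)) -> South
  U (U-turn (180°)) -> North
  L (left (90° counter-clockwise)) -> West
  L (left (90° counter-clockwise)) -> South
  U (U-turn (180°)) -> North
Final: North

Answer: Final heading: North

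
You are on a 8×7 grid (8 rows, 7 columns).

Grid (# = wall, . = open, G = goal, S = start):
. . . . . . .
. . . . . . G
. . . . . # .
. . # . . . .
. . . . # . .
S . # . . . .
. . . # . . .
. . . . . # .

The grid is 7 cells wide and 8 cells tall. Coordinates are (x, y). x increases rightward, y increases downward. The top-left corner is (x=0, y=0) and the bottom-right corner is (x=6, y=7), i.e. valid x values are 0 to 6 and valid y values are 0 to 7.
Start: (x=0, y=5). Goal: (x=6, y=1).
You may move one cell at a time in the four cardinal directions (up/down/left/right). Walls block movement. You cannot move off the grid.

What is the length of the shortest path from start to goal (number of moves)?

BFS from (x=0, y=5) until reaching (x=6, y=1):
  Distance 0: (x=0, y=5)
  Distance 1: (x=0, y=4), (x=1, y=5), (x=0, y=6)
  Distance 2: (x=0, y=3), (x=1, y=4), (x=1, y=6), (x=0, y=7)
  Distance 3: (x=0, y=2), (x=1, y=3), (x=2, y=4), (x=2, y=6), (x=1, y=7)
  Distance 4: (x=0, y=1), (x=1, y=2), (x=3, y=4), (x=2, y=7)
  Distance 5: (x=0, y=0), (x=1, y=1), (x=2, y=2), (x=3, y=3), (x=3, y=5), (x=3, y=7)
  Distance 6: (x=1, y=0), (x=2, y=1), (x=3, y=2), (x=4, y=3), (x=4, y=5), (x=4, y=7)
  Distance 7: (x=2, y=0), (x=3, y=1), (x=4, y=2), (x=5, y=3), (x=5, y=5), (x=4, y=6)
  Distance 8: (x=3, y=0), (x=4, y=1), (x=6, y=3), (x=5, y=4), (x=6, y=5), (x=5, y=6)
  Distance 9: (x=4, y=0), (x=5, y=1), (x=6, y=2), (x=6, y=4), (x=6, y=6)
  Distance 10: (x=5, y=0), (x=6, y=1), (x=6, y=7)  <- goal reached here
One shortest path (10 moves): (x=0, y=5) -> (x=1, y=5) -> (x=1, y=4) -> (x=2, y=4) -> (x=3, y=4) -> (x=3, y=3) -> (x=4, y=3) -> (x=5, y=3) -> (x=6, y=3) -> (x=6, y=2) -> (x=6, y=1)

Answer: Shortest path length: 10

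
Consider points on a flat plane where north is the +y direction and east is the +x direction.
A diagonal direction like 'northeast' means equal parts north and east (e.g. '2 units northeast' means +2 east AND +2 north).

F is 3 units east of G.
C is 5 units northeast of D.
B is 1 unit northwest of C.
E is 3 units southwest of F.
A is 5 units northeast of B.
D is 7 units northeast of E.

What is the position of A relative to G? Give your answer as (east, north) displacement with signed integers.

Answer: A is at (east=16, north=15) relative to G.

Derivation:
Place G at the origin (east=0, north=0).
  F is 3 units east of G: delta (east=+3, north=+0); F at (east=3, north=0).
  E is 3 units southwest of F: delta (east=-3, north=-3); E at (east=0, north=-3).
  D is 7 units northeast of E: delta (east=+7, north=+7); D at (east=7, north=4).
  C is 5 units northeast of D: delta (east=+5, north=+5); C at (east=12, north=9).
  B is 1 unit northwest of C: delta (east=-1, north=+1); B at (east=11, north=10).
  A is 5 units northeast of B: delta (east=+5, north=+5); A at (east=16, north=15).
Therefore A relative to G: (east=16, north=15).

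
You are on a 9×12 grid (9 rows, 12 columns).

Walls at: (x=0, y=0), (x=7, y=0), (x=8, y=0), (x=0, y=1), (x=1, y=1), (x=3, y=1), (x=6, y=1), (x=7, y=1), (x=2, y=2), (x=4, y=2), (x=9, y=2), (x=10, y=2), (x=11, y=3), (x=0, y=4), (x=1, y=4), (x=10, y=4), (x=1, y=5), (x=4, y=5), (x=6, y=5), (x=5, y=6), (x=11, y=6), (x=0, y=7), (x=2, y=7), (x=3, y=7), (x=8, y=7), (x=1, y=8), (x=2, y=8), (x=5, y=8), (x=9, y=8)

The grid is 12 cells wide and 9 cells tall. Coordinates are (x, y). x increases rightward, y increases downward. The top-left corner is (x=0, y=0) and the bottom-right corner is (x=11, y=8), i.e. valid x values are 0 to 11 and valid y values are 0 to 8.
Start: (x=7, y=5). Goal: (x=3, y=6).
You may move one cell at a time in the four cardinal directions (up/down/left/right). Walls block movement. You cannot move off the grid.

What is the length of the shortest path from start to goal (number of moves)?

BFS from (x=7, y=5) until reaching (x=3, y=6):
  Distance 0: (x=7, y=5)
  Distance 1: (x=7, y=4), (x=8, y=5), (x=7, y=6)
  Distance 2: (x=7, y=3), (x=6, y=4), (x=8, y=4), (x=9, y=5), (x=6, y=6), (x=8, y=6), (x=7, y=7)
  Distance 3: (x=7, y=2), (x=6, y=3), (x=8, y=3), (x=5, y=4), (x=9, y=4), (x=10, y=5), (x=9, y=6), (x=6, y=7), (x=7, y=8)
  Distance 4: (x=6, y=2), (x=8, y=2), (x=5, y=3), (x=9, y=3), (x=4, y=4), (x=5, y=5), (x=11, y=5), (x=10, y=6), (x=5, y=7), (x=9, y=7), (x=6, y=8), (x=8, y=8)
  Distance 5: (x=8, y=1), (x=5, y=2), (x=4, y=3), (x=10, y=3), (x=3, y=4), (x=11, y=4), (x=4, y=7), (x=10, y=7)
  Distance 6: (x=5, y=1), (x=9, y=1), (x=3, y=3), (x=2, y=4), (x=3, y=5), (x=4, y=6), (x=11, y=7), (x=4, y=8), (x=10, y=8)
  Distance 7: (x=5, y=0), (x=9, y=0), (x=4, y=1), (x=10, y=1), (x=3, y=2), (x=2, y=3), (x=2, y=5), (x=3, y=6), (x=3, y=8), (x=11, y=8)  <- goal reached here
One shortest path (7 moves): (x=7, y=5) -> (x=7, y=4) -> (x=6, y=4) -> (x=5, y=4) -> (x=4, y=4) -> (x=3, y=4) -> (x=3, y=5) -> (x=3, y=6)

Answer: Shortest path length: 7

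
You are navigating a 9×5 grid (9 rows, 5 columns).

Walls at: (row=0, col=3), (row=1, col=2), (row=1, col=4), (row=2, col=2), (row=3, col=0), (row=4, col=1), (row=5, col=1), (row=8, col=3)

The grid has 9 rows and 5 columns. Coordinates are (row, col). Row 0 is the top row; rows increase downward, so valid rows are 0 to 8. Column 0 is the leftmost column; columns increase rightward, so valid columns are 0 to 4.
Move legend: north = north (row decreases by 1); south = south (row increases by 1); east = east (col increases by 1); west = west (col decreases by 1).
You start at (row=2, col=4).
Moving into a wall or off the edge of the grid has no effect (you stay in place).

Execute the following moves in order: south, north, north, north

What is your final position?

Start: (row=2, col=4)
  south (south): (row=2, col=4) -> (row=3, col=4)
  north (north): (row=3, col=4) -> (row=2, col=4)
  north (north): blocked, stay at (row=2, col=4)
  north (north): blocked, stay at (row=2, col=4)
Final: (row=2, col=4)

Answer: Final position: (row=2, col=4)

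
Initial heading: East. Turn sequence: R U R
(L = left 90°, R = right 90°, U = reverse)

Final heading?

Answer: Final heading: East

Derivation:
Start: East
  R (right (90° clockwise)) -> South
  U (U-turn (180°)) -> North
  R (right (90° clockwise)) -> East
Final: East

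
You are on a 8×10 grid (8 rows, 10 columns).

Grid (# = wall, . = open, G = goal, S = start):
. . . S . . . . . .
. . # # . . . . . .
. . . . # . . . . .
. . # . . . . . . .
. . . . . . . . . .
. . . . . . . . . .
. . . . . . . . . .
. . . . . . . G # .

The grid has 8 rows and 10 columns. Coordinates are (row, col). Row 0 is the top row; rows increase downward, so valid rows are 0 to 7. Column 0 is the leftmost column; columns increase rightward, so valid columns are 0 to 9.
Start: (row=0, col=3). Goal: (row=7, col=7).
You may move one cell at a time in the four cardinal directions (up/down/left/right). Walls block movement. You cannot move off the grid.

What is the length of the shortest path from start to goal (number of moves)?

BFS from (row=0, col=3) until reaching (row=7, col=7):
  Distance 0: (row=0, col=3)
  Distance 1: (row=0, col=2), (row=0, col=4)
  Distance 2: (row=0, col=1), (row=0, col=5), (row=1, col=4)
  Distance 3: (row=0, col=0), (row=0, col=6), (row=1, col=1), (row=1, col=5)
  Distance 4: (row=0, col=7), (row=1, col=0), (row=1, col=6), (row=2, col=1), (row=2, col=5)
  Distance 5: (row=0, col=8), (row=1, col=7), (row=2, col=0), (row=2, col=2), (row=2, col=6), (row=3, col=1), (row=3, col=5)
  Distance 6: (row=0, col=9), (row=1, col=8), (row=2, col=3), (row=2, col=7), (row=3, col=0), (row=3, col=4), (row=3, col=6), (row=4, col=1), (row=4, col=5)
  Distance 7: (row=1, col=9), (row=2, col=8), (row=3, col=3), (row=3, col=7), (row=4, col=0), (row=4, col=2), (row=4, col=4), (row=4, col=6), (row=5, col=1), (row=5, col=5)
  Distance 8: (row=2, col=9), (row=3, col=8), (row=4, col=3), (row=4, col=7), (row=5, col=0), (row=5, col=2), (row=5, col=4), (row=5, col=6), (row=6, col=1), (row=6, col=5)
  Distance 9: (row=3, col=9), (row=4, col=8), (row=5, col=3), (row=5, col=7), (row=6, col=0), (row=6, col=2), (row=6, col=4), (row=6, col=6), (row=7, col=1), (row=7, col=5)
  Distance 10: (row=4, col=9), (row=5, col=8), (row=6, col=3), (row=6, col=7), (row=7, col=0), (row=7, col=2), (row=7, col=4), (row=7, col=6)
  Distance 11: (row=5, col=9), (row=6, col=8), (row=7, col=3), (row=7, col=7)  <- goal reached here
One shortest path (11 moves): (row=0, col=3) -> (row=0, col=4) -> (row=0, col=5) -> (row=0, col=6) -> (row=0, col=7) -> (row=1, col=7) -> (row=2, col=7) -> (row=3, col=7) -> (row=4, col=7) -> (row=5, col=7) -> (row=6, col=7) -> (row=7, col=7)

Answer: Shortest path length: 11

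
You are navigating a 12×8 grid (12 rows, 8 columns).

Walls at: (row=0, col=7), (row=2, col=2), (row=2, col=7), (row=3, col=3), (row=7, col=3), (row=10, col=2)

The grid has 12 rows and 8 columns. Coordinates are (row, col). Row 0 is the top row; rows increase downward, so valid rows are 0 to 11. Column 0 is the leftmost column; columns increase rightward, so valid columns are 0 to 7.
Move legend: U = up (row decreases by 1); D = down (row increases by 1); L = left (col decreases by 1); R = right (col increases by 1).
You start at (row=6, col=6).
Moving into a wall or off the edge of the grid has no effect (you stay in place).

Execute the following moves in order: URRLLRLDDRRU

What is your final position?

Start: (row=6, col=6)
  U (up): (row=6, col=6) -> (row=5, col=6)
  R (right): (row=5, col=6) -> (row=5, col=7)
  R (right): blocked, stay at (row=5, col=7)
  L (left): (row=5, col=7) -> (row=5, col=6)
  L (left): (row=5, col=6) -> (row=5, col=5)
  R (right): (row=5, col=5) -> (row=5, col=6)
  L (left): (row=5, col=6) -> (row=5, col=5)
  D (down): (row=5, col=5) -> (row=6, col=5)
  D (down): (row=6, col=5) -> (row=7, col=5)
  R (right): (row=7, col=5) -> (row=7, col=6)
  R (right): (row=7, col=6) -> (row=7, col=7)
  U (up): (row=7, col=7) -> (row=6, col=7)
Final: (row=6, col=7)

Answer: Final position: (row=6, col=7)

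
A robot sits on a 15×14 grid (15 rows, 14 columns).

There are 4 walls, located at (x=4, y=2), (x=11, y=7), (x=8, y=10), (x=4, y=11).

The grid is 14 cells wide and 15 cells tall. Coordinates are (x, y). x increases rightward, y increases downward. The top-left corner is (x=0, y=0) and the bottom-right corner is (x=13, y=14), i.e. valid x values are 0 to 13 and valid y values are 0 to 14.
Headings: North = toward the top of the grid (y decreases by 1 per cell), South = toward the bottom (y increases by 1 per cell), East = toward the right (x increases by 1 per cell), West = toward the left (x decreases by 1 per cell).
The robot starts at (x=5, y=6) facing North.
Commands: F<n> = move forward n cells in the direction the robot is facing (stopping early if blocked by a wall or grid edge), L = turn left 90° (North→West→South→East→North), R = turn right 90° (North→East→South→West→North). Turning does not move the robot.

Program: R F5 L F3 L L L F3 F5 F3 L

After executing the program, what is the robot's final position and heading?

Start: (x=5, y=6), facing North
  R: turn right, now facing East
  F5: move forward 5, now at (x=10, y=6)
  L: turn left, now facing North
  F3: move forward 3, now at (x=10, y=3)
  L: turn left, now facing West
  L: turn left, now facing South
  L: turn left, now facing East
  F3: move forward 3, now at (x=13, y=3)
  F5: move forward 0/5 (blocked), now at (x=13, y=3)
  F3: move forward 0/3 (blocked), now at (x=13, y=3)
  L: turn left, now facing North
Final: (x=13, y=3), facing North

Answer: Final position: (x=13, y=3), facing North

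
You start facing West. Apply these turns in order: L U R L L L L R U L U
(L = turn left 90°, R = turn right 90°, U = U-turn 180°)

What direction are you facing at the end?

Answer: Final heading: East

Derivation:
Start: West
  L (left (90° counter-clockwise)) -> South
  U (U-turn (180°)) -> North
  R (right (90° clockwise)) -> East
  L (left (90° counter-clockwise)) -> North
  L (left (90° counter-clockwise)) -> West
  L (left (90° counter-clockwise)) -> South
  L (left (90° counter-clockwise)) -> East
  R (right (90° clockwise)) -> South
  U (U-turn (180°)) -> North
  L (left (90° counter-clockwise)) -> West
  U (U-turn (180°)) -> East
Final: East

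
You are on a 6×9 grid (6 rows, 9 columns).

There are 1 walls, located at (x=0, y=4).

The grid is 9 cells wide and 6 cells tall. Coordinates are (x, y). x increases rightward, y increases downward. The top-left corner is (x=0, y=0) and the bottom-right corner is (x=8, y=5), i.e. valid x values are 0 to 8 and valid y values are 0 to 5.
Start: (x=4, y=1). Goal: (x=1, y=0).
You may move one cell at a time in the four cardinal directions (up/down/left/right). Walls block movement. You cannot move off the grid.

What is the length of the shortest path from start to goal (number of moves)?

BFS from (x=4, y=1) until reaching (x=1, y=0):
  Distance 0: (x=4, y=1)
  Distance 1: (x=4, y=0), (x=3, y=1), (x=5, y=1), (x=4, y=2)
  Distance 2: (x=3, y=0), (x=5, y=0), (x=2, y=1), (x=6, y=1), (x=3, y=2), (x=5, y=2), (x=4, y=3)
  Distance 3: (x=2, y=0), (x=6, y=0), (x=1, y=1), (x=7, y=1), (x=2, y=2), (x=6, y=2), (x=3, y=3), (x=5, y=3), (x=4, y=4)
  Distance 4: (x=1, y=0), (x=7, y=0), (x=0, y=1), (x=8, y=1), (x=1, y=2), (x=7, y=2), (x=2, y=3), (x=6, y=3), (x=3, y=4), (x=5, y=4), (x=4, y=5)  <- goal reached here
One shortest path (4 moves): (x=4, y=1) -> (x=3, y=1) -> (x=2, y=1) -> (x=1, y=1) -> (x=1, y=0)

Answer: Shortest path length: 4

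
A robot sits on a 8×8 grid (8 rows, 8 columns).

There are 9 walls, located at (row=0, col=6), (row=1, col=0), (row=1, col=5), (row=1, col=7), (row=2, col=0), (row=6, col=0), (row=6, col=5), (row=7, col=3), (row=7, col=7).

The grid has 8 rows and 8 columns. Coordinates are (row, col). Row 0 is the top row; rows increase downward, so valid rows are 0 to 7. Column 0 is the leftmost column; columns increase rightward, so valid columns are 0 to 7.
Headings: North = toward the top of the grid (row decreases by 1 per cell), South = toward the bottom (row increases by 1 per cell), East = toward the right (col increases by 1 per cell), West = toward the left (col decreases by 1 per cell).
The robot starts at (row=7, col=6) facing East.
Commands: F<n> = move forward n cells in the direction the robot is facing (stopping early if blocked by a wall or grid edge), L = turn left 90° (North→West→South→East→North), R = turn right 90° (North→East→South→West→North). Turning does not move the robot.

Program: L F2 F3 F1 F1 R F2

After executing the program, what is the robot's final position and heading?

Answer: Final position: (row=1, col=6), facing East

Derivation:
Start: (row=7, col=6), facing East
  L: turn left, now facing North
  F2: move forward 2, now at (row=5, col=6)
  F3: move forward 3, now at (row=2, col=6)
  F1: move forward 1, now at (row=1, col=6)
  F1: move forward 0/1 (blocked), now at (row=1, col=6)
  R: turn right, now facing East
  F2: move forward 0/2 (blocked), now at (row=1, col=6)
Final: (row=1, col=6), facing East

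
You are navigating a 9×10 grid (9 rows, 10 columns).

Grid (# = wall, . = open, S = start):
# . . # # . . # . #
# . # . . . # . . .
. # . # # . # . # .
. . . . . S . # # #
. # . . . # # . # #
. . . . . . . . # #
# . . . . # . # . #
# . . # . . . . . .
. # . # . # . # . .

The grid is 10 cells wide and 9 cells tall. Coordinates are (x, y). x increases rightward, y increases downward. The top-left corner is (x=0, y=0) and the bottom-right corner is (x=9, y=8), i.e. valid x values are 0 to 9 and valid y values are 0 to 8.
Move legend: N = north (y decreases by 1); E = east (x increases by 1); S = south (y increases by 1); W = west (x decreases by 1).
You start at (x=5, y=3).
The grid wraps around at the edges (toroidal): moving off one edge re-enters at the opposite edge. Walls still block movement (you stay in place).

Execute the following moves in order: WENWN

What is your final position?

Answer: Final position: (x=5, y=1)

Derivation:
Start: (x=5, y=3)
  W (west): (x=5, y=3) -> (x=4, y=3)
  E (east): (x=4, y=3) -> (x=5, y=3)
  N (north): (x=5, y=3) -> (x=5, y=2)
  W (west): blocked, stay at (x=5, y=2)
  N (north): (x=5, y=2) -> (x=5, y=1)
Final: (x=5, y=1)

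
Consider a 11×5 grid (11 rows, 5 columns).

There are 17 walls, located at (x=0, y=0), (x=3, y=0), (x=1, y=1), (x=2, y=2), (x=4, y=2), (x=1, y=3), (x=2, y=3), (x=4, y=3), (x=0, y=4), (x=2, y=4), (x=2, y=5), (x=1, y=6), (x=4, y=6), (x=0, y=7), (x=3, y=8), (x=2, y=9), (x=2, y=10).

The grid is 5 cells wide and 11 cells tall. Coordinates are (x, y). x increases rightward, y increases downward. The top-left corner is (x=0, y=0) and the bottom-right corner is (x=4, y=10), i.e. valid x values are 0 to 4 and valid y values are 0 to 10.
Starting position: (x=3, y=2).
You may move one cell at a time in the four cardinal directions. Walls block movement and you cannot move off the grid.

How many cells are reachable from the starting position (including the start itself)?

BFS flood-fill from (x=3, y=2):
  Distance 0: (x=3, y=2)
  Distance 1: (x=3, y=1), (x=3, y=3)
  Distance 2: (x=2, y=1), (x=4, y=1), (x=3, y=4)
  Distance 3: (x=2, y=0), (x=4, y=0), (x=4, y=4), (x=3, y=5)
  Distance 4: (x=1, y=0), (x=4, y=5), (x=3, y=6)
  Distance 5: (x=2, y=6), (x=3, y=7)
  Distance 6: (x=2, y=7), (x=4, y=7)
  Distance 7: (x=1, y=7), (x=2, y=8), (x=4, y=8)
  Distance 8: (x=1, y=8), (x=4, y=9)
  Distance 9: (x=0, y=8), (x=1, y=9), (x=3, y=9), (x=4, y=10)
  Distance 10: (x=0, y=9), (x=1, y=10), (x=3, y=10)
  Distance 11: (x=0, y=10)
Total reachable: 30 (grid has 38 open cells total)

Answer: Reachable cells: 30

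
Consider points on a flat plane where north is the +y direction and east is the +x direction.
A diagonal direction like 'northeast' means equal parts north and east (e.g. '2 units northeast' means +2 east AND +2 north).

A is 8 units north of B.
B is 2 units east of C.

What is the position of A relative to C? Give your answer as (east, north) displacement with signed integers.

Place C at the origin (east=0, north=0).
  B is 2 units east of C: delta (east=+2, north=+0); B at (east=2, north=0).
  A is 8 units north of B: delta (east=+0, north=+8); A at (east=2, north=8).
Therefore A relative to C: (east=2, north=8).

Answer: A is at (east=2, north=8) relative to C.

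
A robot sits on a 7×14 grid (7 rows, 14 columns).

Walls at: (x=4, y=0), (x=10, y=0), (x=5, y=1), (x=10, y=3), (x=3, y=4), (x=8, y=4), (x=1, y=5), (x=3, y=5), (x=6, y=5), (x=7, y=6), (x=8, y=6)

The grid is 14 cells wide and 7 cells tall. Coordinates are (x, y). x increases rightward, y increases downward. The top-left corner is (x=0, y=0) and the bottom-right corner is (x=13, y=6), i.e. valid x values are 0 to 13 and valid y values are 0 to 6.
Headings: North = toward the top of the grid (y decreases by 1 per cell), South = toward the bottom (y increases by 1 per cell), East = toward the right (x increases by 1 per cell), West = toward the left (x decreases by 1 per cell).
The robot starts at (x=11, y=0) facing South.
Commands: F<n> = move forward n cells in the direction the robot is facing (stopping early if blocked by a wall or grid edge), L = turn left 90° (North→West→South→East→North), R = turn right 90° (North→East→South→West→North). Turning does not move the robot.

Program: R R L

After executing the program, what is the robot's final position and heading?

Answer: Final position: (x=11, y=0), facing West

Derivation:
Start: (x=11, y=0), facing South
  R: turn right, now facing West
  R: turn right, now facing North
  L: turn left, now facing West
Final: (x=11, y=0), facing West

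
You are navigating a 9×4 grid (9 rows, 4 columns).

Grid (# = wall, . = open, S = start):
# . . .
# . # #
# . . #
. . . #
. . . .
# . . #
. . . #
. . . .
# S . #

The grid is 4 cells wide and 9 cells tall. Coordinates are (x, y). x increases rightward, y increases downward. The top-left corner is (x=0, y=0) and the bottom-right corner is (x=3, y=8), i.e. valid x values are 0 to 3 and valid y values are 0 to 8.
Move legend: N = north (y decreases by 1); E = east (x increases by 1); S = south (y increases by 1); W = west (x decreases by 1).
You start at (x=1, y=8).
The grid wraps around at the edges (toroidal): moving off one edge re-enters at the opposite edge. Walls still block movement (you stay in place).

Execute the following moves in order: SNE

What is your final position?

Answer: Final position: (x=2, y=8)

Derivation:
Start: (x=1, y=8)
  S (south): (x=1, y=8) -> (x=1, y=0)
  N (north): (x=1, y=0) -> (x=1, y=8)
  E (east): (x=1, y=8) -> (x=2, y=8)
Final: (x=2, y=8)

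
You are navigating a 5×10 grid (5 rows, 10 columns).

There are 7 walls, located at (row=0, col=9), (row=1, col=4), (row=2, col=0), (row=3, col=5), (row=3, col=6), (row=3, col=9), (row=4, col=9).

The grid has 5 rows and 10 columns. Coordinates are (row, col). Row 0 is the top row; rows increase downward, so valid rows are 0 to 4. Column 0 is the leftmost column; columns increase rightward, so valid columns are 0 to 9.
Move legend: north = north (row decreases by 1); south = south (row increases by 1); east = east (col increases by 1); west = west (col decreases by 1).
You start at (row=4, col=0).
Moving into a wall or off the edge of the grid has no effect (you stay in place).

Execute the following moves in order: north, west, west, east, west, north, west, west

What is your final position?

Start: (row=4, col=0)
  north (north): (row=4, col=0) -> (row=3, col=0)
  west (west): blocked, stay at (row=3, col=0)
  west (west): blocked, stay at (row=3, col=0)
  east (east): (row=3, col=0) -> (row=3, col=1)
  west (west): (row=3, col=1) -> (row=3, col=0)
  north (north): blocked, stay at (row=3, col=0)
  west (west): blocked, stay at (row=3, col=0)
  west (west): blocked, stay at (row=3, col=0)
Final: (row=3, col=0)

Answer: Final position: (row=3, col=0)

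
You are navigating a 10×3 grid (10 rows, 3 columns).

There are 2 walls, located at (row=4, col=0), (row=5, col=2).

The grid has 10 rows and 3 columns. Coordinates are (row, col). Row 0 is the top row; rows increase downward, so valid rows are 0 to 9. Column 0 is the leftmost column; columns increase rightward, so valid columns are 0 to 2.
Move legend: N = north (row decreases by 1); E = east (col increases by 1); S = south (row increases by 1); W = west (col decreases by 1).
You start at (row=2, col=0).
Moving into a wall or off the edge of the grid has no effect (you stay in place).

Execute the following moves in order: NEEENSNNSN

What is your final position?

Start: (row=2, col=0)
  N (north): (row=2, col=0) -> (row=1, col=0)
  E (east): (row=1, col=0) -> (row=1, col=1)
  E (east): (row=1, col=1) -> (row=1, col=2)
  E (east): blocked, stay at (row=1, col=2)
  N (north): (row=1, col=2) -> (row=0, col=2)
  S (south): (row=0, col=2) -> (row=1, col=2)
  N (north): (row=1, col=2) -> (row=0, col=2)
  N (north): blocked, stay at (row=0, col=2)
  S (south): (row=0, col=2) -> (row=1, col=2)
  N (north): (row=1, col=2) -> (row=0, col=2)
Final: (row=0, col=2)

Answer: Final position: (row=0, col=2)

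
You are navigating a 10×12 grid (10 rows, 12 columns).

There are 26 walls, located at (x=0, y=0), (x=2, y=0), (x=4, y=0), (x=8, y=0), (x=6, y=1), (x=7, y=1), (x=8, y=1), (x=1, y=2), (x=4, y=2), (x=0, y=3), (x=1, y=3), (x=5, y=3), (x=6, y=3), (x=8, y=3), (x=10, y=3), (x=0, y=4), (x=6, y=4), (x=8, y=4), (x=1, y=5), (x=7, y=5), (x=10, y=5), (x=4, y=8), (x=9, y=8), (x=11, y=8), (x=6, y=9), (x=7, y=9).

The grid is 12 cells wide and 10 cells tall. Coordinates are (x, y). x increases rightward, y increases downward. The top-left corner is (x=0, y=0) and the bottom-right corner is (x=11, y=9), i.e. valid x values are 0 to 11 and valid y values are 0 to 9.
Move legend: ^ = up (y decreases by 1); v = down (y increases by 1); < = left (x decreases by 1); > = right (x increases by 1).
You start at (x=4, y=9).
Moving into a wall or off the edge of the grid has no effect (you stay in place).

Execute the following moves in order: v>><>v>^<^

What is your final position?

Answer: Final position: (x=5, y=7)

Derivation:
Start: (x=4, y=9)
  v (down): blocked, stay at (x=4, y=9)
  > (right): (x=4, y=9) -> (x=5, y=9)
  > (right): blocked, stay at (x=5, y=9)
  < (left): (x=5, y=9) -> (x=4, y=9)
  > (right): (x=4, y=9) -> (x=5, y=9)
  v (down): blocked, stay at (x=5, y=9)
  > (right): blocked, stay at (x=5, y=9)
  ^ (up): (x=5, y=9) -> (x=5, y=8)
  < (left): blocked, stay at (x=5, y=8)
  ^ (up): (x=5, y=8) -> (x=5, y=7)
Final: (x=5, y=7)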